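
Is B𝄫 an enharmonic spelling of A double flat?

No

Two spellings are enharmonically equivalent only if they share a pitch class.
Here Bbb → 9, Abb → 7; 7 ≠ 9, so they are not.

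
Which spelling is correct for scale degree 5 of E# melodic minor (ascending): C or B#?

B#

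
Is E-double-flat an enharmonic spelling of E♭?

Ebb is pitch class 2; Eb is pitch class 3.
The pitch classes differ (2 vs. 3), so they are not enharmonic equivalents.

No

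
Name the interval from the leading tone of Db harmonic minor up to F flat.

The leading tone of Db harmonic minor is C.
C up to Fb: letters C→F make it a fourth; 4 semitones makes it diminished.

diminished fourth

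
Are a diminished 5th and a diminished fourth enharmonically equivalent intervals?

A diminished fifth spans 6 semitones; a diminished fourth spans 4.
The spans differ, so they are not enharmonic equivalents.

No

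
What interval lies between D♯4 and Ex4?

augmented second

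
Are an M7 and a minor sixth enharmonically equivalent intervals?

A major seventh spans 11 semitones; a minor sixth spans 8.
The spans differ, so they are not enharmonic equivalents.

No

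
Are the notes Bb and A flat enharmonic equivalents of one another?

Bb is pitch class 10; Ab is pitch class 8.
The pitch classes differ (10 vs. 8), so they are not enharmonic equivalents.

No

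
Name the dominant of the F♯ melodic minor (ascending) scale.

Degree 5 takes the letter 4 steps above F, which is C.
In melodic minor (ascending), degree 5 sits 7 semitones above the tonic. F# + 7 semitones is pitch class 1, spelled on C as C#.

C#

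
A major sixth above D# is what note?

B#

A sixth above D lands on the letter B.
A major sixth spans 9 semitones, so D# moves to pitch class 0. On the letter B that is B#.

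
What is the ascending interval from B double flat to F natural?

augmented fifth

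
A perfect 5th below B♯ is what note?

E#

A fifth below B lands on the letter E.
A perfect fifth spans 7 semitones, so B# moves to pitch class 5. On the letter E that is E#.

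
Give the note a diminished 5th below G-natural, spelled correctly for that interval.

C#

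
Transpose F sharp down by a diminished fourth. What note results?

C##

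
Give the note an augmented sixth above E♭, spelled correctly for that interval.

A sixth above E lands on the letter C.
An augmented sixth spans 10 semitones, so Eb moves to pitch class 1. On the letter C that is C#.

C#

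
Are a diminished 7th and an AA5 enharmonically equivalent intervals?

Yes

A diminished seventh spans 9 semitones; a doubly augmented fifth spans 9.
They are enharmonically equivalent.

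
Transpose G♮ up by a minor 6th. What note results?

A sixth above G lands on the letter E.
A minor sixth spans 8 semitones, so G moves to pitch class 3. On the letter E that is Eb.

Eb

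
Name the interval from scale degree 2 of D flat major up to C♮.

Scale degree 2 of Db major is Eb.
Eb up to C: letters E→C make it a sixth; 9 semitones makes it major.

major sixth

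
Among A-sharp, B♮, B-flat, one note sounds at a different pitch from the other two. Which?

In 12-tone equal temperament, enharmonic equivalents share a pitch class. A# is pitch class 10; B is pitch class 11; Bb is pitch class 10.
A# and Bb share pitch class 10, while B is pitch class 11.

B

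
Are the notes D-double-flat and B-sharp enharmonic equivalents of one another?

Yes

Dbb is pitch class 0; B# is pitch class 0.
All spellings map to pitch class 0, so they are enharmonically equivalent.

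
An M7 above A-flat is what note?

G

A up a major seventh is G#, so the target letter is G.
From Ab, a major seventh is 11 semitones up: G.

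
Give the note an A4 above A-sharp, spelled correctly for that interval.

A fourth above A lands on the letter D.
An augmented fourth spans 6 semitones, so A# moves to pitch class 4. On the letter D that is D##.

D##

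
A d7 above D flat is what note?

Cbb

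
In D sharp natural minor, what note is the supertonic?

E#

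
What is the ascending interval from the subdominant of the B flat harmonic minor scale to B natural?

The subdominant of Bb harmonic minor is Eb.
Eb up to B: letters E→B make it a fifth; 8 semitones makes it augmented.

augmented fifth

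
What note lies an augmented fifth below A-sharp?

A down a perfect fifth is D, so the target letter is D.
From A#, an augmented fifth is 8 semitones down: D.

D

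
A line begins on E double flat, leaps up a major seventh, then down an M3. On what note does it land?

A major seventh up from Ebb is Db (letter D, 11 semitones up).
A major third down from Db is Bbb (letter B, 4 semitones down).

Bbb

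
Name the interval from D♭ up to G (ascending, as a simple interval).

augmented fourth

Counting letters D–E–F–G gives a fourth.
Db→G = 6 semitones, 1 wider than the perfect fourth (5), so augmented.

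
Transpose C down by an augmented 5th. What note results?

Fb

C down a perfect fifth is F, so the target letter is F.
From C, an augmented fifth is 8 semitones down: Fb.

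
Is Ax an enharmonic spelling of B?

A## = pitch class 11 and B = pitch class 11 — the same pitch class, so they are enharmonic equivalents.

Yes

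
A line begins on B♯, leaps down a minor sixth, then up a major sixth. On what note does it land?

B##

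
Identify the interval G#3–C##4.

The letter names run G→C, a span of 3 letter steps, so the interval is some kind of fourth.
G# to C## is 6 semitones. A perfect fourth is 5, so 6 makes it augmented.

augmented fourth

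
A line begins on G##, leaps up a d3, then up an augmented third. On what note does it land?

A diminished third up from G## is B (letter B, 2 semitones up).
An augmented third up from B is D## (letter D, 5 semitones up).

D##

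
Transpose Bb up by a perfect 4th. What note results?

Eb

B up a perfect fourth is E, so the target letter is E.
From Bb, a perfect fourth is 5 semitones up: Eb.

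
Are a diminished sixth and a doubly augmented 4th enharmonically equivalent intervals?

Yes

A diminished sixth spans 7 semitones; a doubly augmented fourth spans 7.
They are enharmonically equivalent.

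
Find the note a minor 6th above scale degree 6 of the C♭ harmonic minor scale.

Scale degree 6 of Cb harmonic minor is Abb.
A minor sixth (8 semitones) above Abb lands on the letter F, giving Fbb.

Fbb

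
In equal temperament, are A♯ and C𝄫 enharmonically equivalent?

Yes

A# = pitch class 10 and Cbb = pitch class 10 — the same pitch class, so they are enharmonic equivalents.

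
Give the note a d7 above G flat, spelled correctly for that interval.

A seventh above G lands on the letter F.
A diminished seventh spans 9 semitones, so Gb moves to pitch class 3. On the letter F that is Fbb.

Fbb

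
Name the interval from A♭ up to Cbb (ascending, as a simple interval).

diminished third

The letter names run A→C, a span of 2 letter steps, so the interval is some kind of third.
Ab to Cbb is 2 semitones. A major third is 4, so 2 makes it diminished.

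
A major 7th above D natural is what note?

D up a major seventh is C#, so the target letter is C.
From D, a major seventh is 11 semitones up: C#.

C#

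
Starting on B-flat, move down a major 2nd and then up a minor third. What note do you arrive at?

Cb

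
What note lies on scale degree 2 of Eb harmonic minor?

F

The Eb harmonic minor scale runs Eb F Gb Ab Bb Cb D.
Degree 2 is F.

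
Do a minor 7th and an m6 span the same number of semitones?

A minor seventh spans 10 semitones; a minor sixth spans 8.
The spans differ, so they are not enharmonic equivalents.

No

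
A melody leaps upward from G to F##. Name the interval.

The letter names run G→F, a span of 6 letter steps, so the interval is some kind of seventh.
G to F## is 12 semitones. A major seventh is 11, so 12 makes it augmented.

augmented seventh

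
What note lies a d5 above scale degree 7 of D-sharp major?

G#

Scale degree 7 of D# major is C##.
A diminished fifth (6 semitones) above C## lands on the letter G, giving G#.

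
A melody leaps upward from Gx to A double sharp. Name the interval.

Counting letters G–A gives a second.
G##→A## = 2 semitones, exactly the major second.

major second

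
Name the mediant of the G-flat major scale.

Bb

Degree 3 takes the letter 2 steps above G, which is B.
In major, degree 3 sits 4 semitones above the tonic. Gb + 4 semitones is pitch class 10, spelled on B as Bb.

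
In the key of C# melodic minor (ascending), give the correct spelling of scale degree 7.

B#

Degree 7 takes the letter 6 steps above C, which is B.
In melodic minor (ascending), degree 7 sits 11 semitones above the tonic. C# + 11 semitones is pitch class 0, spelled on B as B#.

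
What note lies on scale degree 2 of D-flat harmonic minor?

Eb

Degree 2 takes the letter 1 step above D, which is E.
In harmonic minor, degree 2 sits 2 semitones above the tonic. Db + 2 semitones is pitch class 3, spelled on E as Eb.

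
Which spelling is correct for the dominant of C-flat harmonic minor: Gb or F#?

Gb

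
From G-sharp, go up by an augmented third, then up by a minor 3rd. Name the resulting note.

D##

An augmented third up from G# is B## (letter B, 5 semitones up).
A minor third up from B## is D## (letter D, 3 semitones up).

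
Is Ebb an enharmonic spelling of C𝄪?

Ebb = pitch class 2 and C## = pitch class 2 — the same pitch class, so they are enharmonic equivalents.

Yes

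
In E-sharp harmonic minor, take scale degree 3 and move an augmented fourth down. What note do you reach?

D

Scale degree 3 of E# harmonic minor is G#.
An augmented fourth (6 semitones) below G# lands on the letter D, giving D.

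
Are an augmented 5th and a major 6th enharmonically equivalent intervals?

No

An augmented fifth spans 8 semitones; a major sixth spans 9.
The spans differ, so they are not enharmonic equivalents.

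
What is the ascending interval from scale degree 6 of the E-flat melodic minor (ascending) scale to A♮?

major sixth

Scale degree 6 of Eb melodic minor (ascending) is C.
C up to A: letters C→A make it a sixth; 9 semitones makes it major.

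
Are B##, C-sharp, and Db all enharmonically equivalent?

B## = pitch class 1 and C# = pitch class 1 and Db = pitch class 1 — the same pitch class, so they are enharmonic equivalents.

Yes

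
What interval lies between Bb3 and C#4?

Counting letters B–C gives a second.
Bb→C# = 3 semitones, 1 wider than the major second (2), so augmented.

augmented second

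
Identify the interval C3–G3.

perfect fifth

The letter names run C→G, a span of 4 letter steps, so the interval is some kind of fifth.
C to G is 7 semitones. A perfect fifth is 7, so 7 makes it perfect.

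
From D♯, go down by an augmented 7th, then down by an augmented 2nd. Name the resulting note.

An augmented seventh down from D# is Eb (letter E, 12 semitones down).
An augmented second down from Eb is Dbb (letter D, 3 semitones down).

Dbb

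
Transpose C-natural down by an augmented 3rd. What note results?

C down a major third is Ab, so the target letter is A.
From C, an augmented third is 5 semitones down: Abb.

Abb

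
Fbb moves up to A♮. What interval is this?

doubly augmented third

The letter names run F→A, a span of 2 letter steps, so the interval is some kind of third.
Fbb to A is 6 semitones. A major third is 4, so 6 makes it doubly augmented.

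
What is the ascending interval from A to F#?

Counting letters A–B–C–D–E–F gives a sixth.
A→F# = 9 semitones, exactly the major sixth.

major sixth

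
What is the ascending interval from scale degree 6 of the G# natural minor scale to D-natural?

minor seventh

Scale degree 6 of G# natural minor is E.
E up to D: letters E→D make it a seventh; 10 semitones makes it minor.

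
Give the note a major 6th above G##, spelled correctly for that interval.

E##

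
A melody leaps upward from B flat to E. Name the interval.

augmented fourth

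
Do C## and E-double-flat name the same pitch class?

C## = pitch class 2 and Ebb = pitch class 2 — the same pitch class, so they are enharmonic equivalents.

Yes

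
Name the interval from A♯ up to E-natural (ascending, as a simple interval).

Counting letters A–B–C–D–E gives a fifth.
A#→E = 6 semitones, 1 narrower than the perfect fifth (7), so diminished.

diminished fifth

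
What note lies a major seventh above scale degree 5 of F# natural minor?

B#

Scale degree 5 of F# natural minor is C#.
A major seventh (11 semitones) above C# lands on the letter B, giving B#.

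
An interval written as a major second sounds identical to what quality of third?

diminished

A major second spans 2 semitones.
A third spanning 2 semitones is diminished (the major third is 4).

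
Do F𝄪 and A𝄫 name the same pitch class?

F## is pitch class 7; Abb is pitch class 7.
All spellings map to pitch class 7, so they are enharmonically equivalent.

Yes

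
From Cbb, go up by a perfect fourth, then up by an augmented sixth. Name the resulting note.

Db

A perfect fourth up from Cbb is Fbb (letter F, 5 semitones up).
An augmented sixth up from Fbb is Db (letter D, 10 semitones up).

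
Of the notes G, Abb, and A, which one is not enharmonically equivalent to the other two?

In 12-tone equal temperament, enharmonic equivalents share a pitch class. G is pitch class 7; Abb is pitch class 7; A is pitch class 9.
G and Abb share pitch class 7, while A is pitch class 9.

A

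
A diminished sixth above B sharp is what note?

A sixth above B lands on the letter G.
A diminished sixth spans 7 semitones, so B# moves to pitch class 7. On the letter G that is G.

G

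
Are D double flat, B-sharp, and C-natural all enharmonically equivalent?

Dbb is pitch class 0; B# is pitch class 0; C is pitch class 0.
All spellings map to pitch class 0, so they are enharmonically equivalent.

Yes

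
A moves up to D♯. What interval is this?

augmented fourth

Counting letters A–B–C–D gives a fourth.
A→D# = 6 semitones, 1 wider than the perfect fourth (5), so augmented.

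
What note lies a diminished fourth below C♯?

G##

C down a perfect fourth is G, so the target letter is G.
From C#, a diminished fourth is 4 semitones down: G##.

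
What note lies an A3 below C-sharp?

Ab

C down a major third is Ab, so the target letter is A.
From C#, an augmented third is 5 semitones down: Ab.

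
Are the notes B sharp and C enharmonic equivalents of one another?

Yes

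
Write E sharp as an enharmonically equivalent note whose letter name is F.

F

Plain F sits at the same pitch as E#, so on the letter F the same pitch needs a natural: F.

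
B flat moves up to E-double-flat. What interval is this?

diminished fourth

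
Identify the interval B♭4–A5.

major seventh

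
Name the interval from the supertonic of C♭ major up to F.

The supertonic of Cb major is Db.
Db up to F: letters D→F make it a third; 4 semitones makes it major.

major third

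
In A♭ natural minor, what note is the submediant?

Fb

Degree 6 takes the letter 5 steps above A, which is F.
In natural minor, degree 6 sits 8 semitones above the tonic. Ab + 8 semitones is pitch class 4, spelled on F as Fb.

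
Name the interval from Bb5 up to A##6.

Counting letters B–C–D–E–F–G–A gives a seventh.
Bb→A## = 13 semitones, 2 wider than the major seventh (11), so doubly augmented.

doubly augmented seventh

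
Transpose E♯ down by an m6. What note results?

G##

E down a major sixth is G, so the target letter is G.
From E#, a minor sixth is 8 semitones down: G##.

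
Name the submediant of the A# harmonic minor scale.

F#

Degree 6 takes the letter 5 steps above A, which is F.
In harmonic minor, degree 6 sits 8 semitones above the tonic. A# + 8 semitones is pitch class 6, spelled on F as F#.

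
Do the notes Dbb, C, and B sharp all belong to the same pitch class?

Yes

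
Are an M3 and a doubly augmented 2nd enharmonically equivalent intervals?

Yes

A major third spans 4 semitones; a doubly augmented second spans 4.
They are enharmonically equivalent.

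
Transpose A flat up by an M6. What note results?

A sixth above A lands on the letter F.
A major sixth spans 9 semitones, so Ab moves to pitch class 5. On the letter F that is F.

F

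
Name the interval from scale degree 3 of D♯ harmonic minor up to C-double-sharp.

augmented fifth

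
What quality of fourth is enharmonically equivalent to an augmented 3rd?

An augmented third spans 5 semitones.
A fourth spanning 5 semitones is perfect (the perfect fourth is 5).

perfect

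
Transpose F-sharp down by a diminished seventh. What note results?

G##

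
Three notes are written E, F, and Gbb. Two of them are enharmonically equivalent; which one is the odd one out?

In 12-tone equal temperament, enharmonic equivalents share a pitch class. E is pitch class 4; F is pitch class 5; Gbb is pitch class 5.
F and Gbb share pitch class 5, while E is pitch class 4.

E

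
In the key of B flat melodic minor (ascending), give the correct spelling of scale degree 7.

A

Degree 7 takes the letter 6 steps above B, which is A.
In melodic minor (ascending), degree 7 sits 11 semitones above the tonic. Bb + 11 semitones is pitch class 9, spelled on A as A.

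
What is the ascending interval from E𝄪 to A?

Counting letters E–F–G–A gives a fourth.
E##→A = 3 semitones, 2 narrower than the perfect fourth (5), so doubly diminished.

doubly diminished fourth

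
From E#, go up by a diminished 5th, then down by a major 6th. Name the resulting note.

D

A diminished fifth up from E# is B (letter B, 6 semitones up).
A major sixth down from B is D (letter D, 9 semitones down).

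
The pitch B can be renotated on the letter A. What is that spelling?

A##

B is pitch class 11. The letter A alone is pitch class 9.
To reach pitch class 11 from A requires an offset of +2 semitones, i.e. double sharp: A##.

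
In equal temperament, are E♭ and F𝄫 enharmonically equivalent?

Yes

Eb = pitch class 3 and Fbb = pitch class 3 — the same pitch class, so they are enharmonic equivalents.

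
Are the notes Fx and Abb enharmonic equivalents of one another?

F## is pitch class 7; Abb is pitch class 7.
All spellings map to pitch class 7, so they are enharmonically equivalent.

Yes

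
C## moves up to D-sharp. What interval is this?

minor second

The letter names run C→D, a span of 1 letter step, so the interval is some kind of second.
C## to D# is 1 semitone. A major second is 2, so 1 makes it minor.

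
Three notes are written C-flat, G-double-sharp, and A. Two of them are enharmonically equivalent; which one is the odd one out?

In 12-tone equal temperament, enharmonic equivalents share a pitch class. Cb is pitch class 11; G## is pitch class 9; A is pitch class 9.
G## and A share pitch class 9, while Cb is pitch class 11.

Cb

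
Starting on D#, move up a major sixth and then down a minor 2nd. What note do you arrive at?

A major sixth up from D# is B# (letter B, 9 semitones up).
A minor second down from B# is A## (letter A, 1 semitone down).

A##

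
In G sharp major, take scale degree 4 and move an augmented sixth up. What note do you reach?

A##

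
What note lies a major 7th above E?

D#

E up a major seventh is D#, so the target letter is D.
From E, a major seventh is 11 semitones up: D#.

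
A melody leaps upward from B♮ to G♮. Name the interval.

The letter names run B→G, a span of 5 letter steps, so the interval is some kind of sixth.
B to G is 8 semitones. A major sixth is 9, so 8 makes it minor.

minor sixth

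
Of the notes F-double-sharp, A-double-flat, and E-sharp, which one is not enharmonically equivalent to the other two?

E#

In 12-tone equal temperament, enharmonic equivalents share a pitch class. F## is pitch class 7; Abb is pitch class 7; E# is pitch class 5.
F## and Abb share pitch class 7, while E# is pitch class 5.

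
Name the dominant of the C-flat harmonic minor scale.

The Cb harmonic minor scale runs Cb Db Ebb Fb Gb Abb Bb.
Degree 5 is Gb.

Gb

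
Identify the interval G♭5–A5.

The letter names run G→A, a span of 1 letter step, so the interval is some kind of second.
Gb to A is 3 semitones. A major second is 2, so 3 makes it augmented.

augmented second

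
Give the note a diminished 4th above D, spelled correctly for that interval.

Gb

D up a perfect fourth is G, so the target letter is G.
From D, a diminished fourth is 4 semitones up: Gb.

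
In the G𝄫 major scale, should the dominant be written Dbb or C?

Dbb

Each scale degree takes a distinct letter name. Degree 5 of a scale on G must use the letter D.
Dbb and C are enharmonically the same pitch, but only Dbb uses the letter D, so it is the correct spelling here.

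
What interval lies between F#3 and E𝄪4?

Counting letters F–G–A–B–C–D–E gives a seventh.
F#→E## = 12 semitones, 1 wider than the major seventh (11), so augmented.

augmented seventh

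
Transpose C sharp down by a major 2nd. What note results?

B

C down a major second is Bb, so the target letter is B.
From C#, a major second is 2 semitones down: B.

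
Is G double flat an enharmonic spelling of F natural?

Yes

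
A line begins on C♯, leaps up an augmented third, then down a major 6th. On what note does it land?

G##

An augmented third up from C# is E## (letter E, 5 semitones up).
A major sixth down from E## is G## (letter G, 9 semitones down).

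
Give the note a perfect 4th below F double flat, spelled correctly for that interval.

Cbb

A fourth below F lands on the letter C.
A perfect fourth spans 5 semitones, so Fbb moves to pitch class 10. On the letter C that is Cbb.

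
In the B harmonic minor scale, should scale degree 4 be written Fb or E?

E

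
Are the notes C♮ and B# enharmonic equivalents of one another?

Yes

C = pitch class 0 and B# = pitch class 0 — the same pitch class, so they are enharmonic equivalents.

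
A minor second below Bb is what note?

A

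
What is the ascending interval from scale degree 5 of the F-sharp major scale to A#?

major sixth

Scale degree 5 of F# major is C#.
C# up to A#: letters C→A make it a sixth; 9 semitones makes it major.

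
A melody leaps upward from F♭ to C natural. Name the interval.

augmented fifth

Counting letters F–G–A–B–C gives a fifth.
Fb→C = 8 semitones, 1 wider than the perfect fifth (7), so augmented.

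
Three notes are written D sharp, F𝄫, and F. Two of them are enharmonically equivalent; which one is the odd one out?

F

In 12-tone equal temperament, enharmonic equivalents share a pitch class. D# is pitch class 3; Fbb is pitch class 3; F is pitch class 5.
D# and Fbb share pitch class 3, while F is pitch class 5.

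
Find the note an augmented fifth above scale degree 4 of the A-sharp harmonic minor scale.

A##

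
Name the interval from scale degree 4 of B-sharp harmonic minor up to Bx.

Scale degree 4 of B# harmonic minor is E#.
E# up to B##: letters E→B make it a fifth; 8 semitones makes it augmented.

augmented fifth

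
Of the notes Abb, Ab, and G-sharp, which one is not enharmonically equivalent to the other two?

Abb

In 12-tone equal temperament, enharmonic equivalents share a pitch class. Abb is pitch class 7; Ab is pitch class 8; G# is pitch class 8.
Ab and G# share pitch class 8, while Abb is pitch class 7.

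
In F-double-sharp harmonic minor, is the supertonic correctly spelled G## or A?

Each scale degree takes a distinct letter name. Degree 2 of a scale on F must use the letter G.
G## and A are enharmonically the same pitch, but only G## uses the letter G, so it is the correct spelling here.

G##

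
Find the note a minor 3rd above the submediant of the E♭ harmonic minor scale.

Ebb

The submediant of Eb harmonic minor is Cb.
A minor third (3 semitones) above Cb lands on the letter E, giving Ebb.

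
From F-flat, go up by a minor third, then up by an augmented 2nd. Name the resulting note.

A minor third up from Fb is Abb (letter A, 3 semitones up).
An augmented second up from Abb is Bb (letter B, 3 semitones up).

Bb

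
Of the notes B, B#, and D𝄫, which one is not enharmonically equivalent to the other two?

B

In 12-tone equal temperament, enharmonic equivalents share a pitch class. B is pitch class 11; B# is pitch class 0; Dbb is pitch class 0.
B# and Dbb share pitch class 0, while B is pitch class 11.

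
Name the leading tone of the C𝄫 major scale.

The Cbb major scale runs Cbb Dbb Ebb Fbb Gbb Abb Bbb.
Degree 7 is Bbb.

Bbb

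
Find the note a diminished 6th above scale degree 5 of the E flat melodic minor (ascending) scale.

Gbb

Scale degree 5 of Eb melodic minor (ascending) is Bb.
A diminished sixth (7 semitones) above Bb lands on the letter G, giving Gbb.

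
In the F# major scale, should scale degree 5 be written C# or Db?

C#

Each scale degree takes a distinct letter name. Degree 5 of a scale on F must use the letter C.
C# and Db are enharmonically the same pitch, but only C# uses the letter C, so it is the correct spelling here.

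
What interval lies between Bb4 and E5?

augmented fourth

Counting letters B–C–D–E gives a fourth.
Bb→E = 6 semitones, 1 wider than the perfect fourth (5), so augmented.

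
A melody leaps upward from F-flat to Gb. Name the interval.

The letter names run F→G, a span of 1 letter step, so the interval is some kind of second.
Fb to Gb is 2 semitones. A major second is 2, so 2 makes it major.

major second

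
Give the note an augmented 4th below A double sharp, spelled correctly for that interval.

E#

A fourth below A lands on the letter E.
An augmented fourth spans 6 semitones, so A## moves to pitch class 5. On the letter E that is E#.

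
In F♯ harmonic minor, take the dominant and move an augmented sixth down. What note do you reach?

The dominant of F# harmonic minor is C#.
An augmented sixth (10 semitones) below C# lands on the letter E, giving Eb.

Eb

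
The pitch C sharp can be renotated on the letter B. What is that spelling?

B##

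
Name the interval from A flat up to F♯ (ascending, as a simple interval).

augmented sixth

Counting letters A–B–C–D–E–F gives a sixth.
Ab→F# = 10 semitones, 1 wider than the major sixth (9), so augmented.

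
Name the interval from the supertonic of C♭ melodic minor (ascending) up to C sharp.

The supertonic of Cb melodic minor (ascending) is Db.
Db up to C#: letters D→C make it a seventh; 12 semitones makes it augmented.

augmented seventh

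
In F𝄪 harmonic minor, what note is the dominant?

C##

Degree 5 takes the letter 4 steps above F, which is C.
In harmonic minor, degree 5 sits 7 semitones above the tonic. F## + 7 semitones is pitch class 2, spelled on C as C##.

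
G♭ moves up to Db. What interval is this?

Counting letters G–A–B–C–D gives a fifth.
Gb→Db = 7 semitones, exactly the perfect fifth.

perfect fifth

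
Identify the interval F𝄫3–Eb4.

Counting letters F–G–A–B–C–D–E gives a seventh.
Fbb→Eb = 12 semitones, 1 wider than the major seventh (11), so augmented.

augmented seventh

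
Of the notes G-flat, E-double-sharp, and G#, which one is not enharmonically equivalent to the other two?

G#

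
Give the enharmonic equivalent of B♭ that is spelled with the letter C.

Cbb

Plain C sits 2 semitones above Bb, so on the letter C the same pitch needs a double flat: Cbb.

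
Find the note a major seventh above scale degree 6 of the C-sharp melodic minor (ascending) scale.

G##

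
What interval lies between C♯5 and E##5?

The letter names run C→E, a span of 2 letter steps, so the interval is some kind of third.
C# to E## is 5 semitones. A major third is 4, so 5 makes it augmented.

augmented third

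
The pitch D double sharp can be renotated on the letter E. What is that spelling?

Plain E sits at the same pitch as D##, so on the letter E the same pitch needs a natural: E.

E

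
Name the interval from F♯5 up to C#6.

The letter names run F→C, a span of 4 letter steps, so the interval is some kind of fifth.
F# to C# is 7 semitones. A perfect fifth is 7, so 7 makes it perfect.

perfect fifth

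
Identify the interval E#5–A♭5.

The letter names run E→A, a span of 3 letter steps, so the interval is some kind of fourth.
E# to Ab is 3 semitones. A perfect fourth is 5, so 3 makes it doubly diminished.

doubly diminished fourth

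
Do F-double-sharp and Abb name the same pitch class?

F## is pitch class 7; Abb is pitch class 7.
All spellings map to pitch class 7, so they are enharmonically equivalent.

Yes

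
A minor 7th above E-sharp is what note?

A seventh above E lands on the letter D.
A minor seventh spans 10 semitones, so E# moves to pitch class 3. On the letter D that is D#.

D#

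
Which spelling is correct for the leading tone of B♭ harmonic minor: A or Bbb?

Each scale degree takes a distinct letter name. Degree 7 of a scale on B must use the letter A.
A and Bbb are enharmonically the same pitch, but only A uses the letter A, so it is the correct spelling here.

A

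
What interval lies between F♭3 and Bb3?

augmented fourth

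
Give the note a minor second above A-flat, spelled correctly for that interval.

A second above A lands on the letter B.
A minor second spans 1 semitone, so Ab moves to pitch class 9. On the letter B that is Bbb.

Bbb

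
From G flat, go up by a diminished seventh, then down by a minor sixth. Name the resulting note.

A diminished seventh up from Gb is Fbb (letter F, 9 semitones up).
A minor sixth down from Fbb is Abb (letter A, 8 semitones down).

Abb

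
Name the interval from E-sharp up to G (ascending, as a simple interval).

Counting letters E–F–G gives a third.
E#→G = 2 semitones, 2 narrower than the major third (4), so diminished.

diminished third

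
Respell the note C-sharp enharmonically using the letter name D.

C# is pitch class 1. The letter D alone is pitch class 2.
To reach pitch class 1 from D requires an offset of -1 semitone, i.e. flat: Db.

Db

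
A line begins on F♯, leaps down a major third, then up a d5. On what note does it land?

A major third down from F# is D (letter D, 4 semitones down).
A diminished fifth up from D is Ab (letter A, 6 semitones up).

Ab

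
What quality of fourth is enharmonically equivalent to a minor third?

A minor third spans 3 semitones.
A fourth spanning 3 semitones is doubly diminished (the perfect fourth is 5).

doubly diminished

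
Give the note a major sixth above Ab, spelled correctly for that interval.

F

A sixth above A lands on the letter F.
A major sixth spans 9 semitones, so Ab moves to pitch class 5. On the letter F that is F.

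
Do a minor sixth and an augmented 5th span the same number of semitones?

Yes

A minor sixth spans 8 semitones; an augmented fifth spans 8.
They are enharmonically equivalent.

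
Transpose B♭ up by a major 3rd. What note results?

D

B up a major third is D#, so the target letter is D.
From Bb, a major third is 4 semitones up: D.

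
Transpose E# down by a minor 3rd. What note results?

A third below E lands on the letter C.
A minor third spans 3 semitones, so E# moves to pitch class 2. On the letter C that is C##.

C##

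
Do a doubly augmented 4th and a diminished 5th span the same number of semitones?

No

A doubly augmented fourth spans 7 semitones; a diminished fifth spans 6.
The spans differ, so they are not enharmonic equivalents.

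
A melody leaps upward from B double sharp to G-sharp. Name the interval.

The letter names run B→G, a span of 5 letter steps, so the interval is some kind of sixth.
B## to G# is 7 semitones. A major sixth is 9, so 7 makes it diminished.

diminished sixth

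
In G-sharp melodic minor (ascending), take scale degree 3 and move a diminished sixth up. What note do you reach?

Gb

Scale degree 3 of G# melodic minor (ascending) is B.
A diminished sixth (7 semitones) above B lands on the letter G, giving Gb.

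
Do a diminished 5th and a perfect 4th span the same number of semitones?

No

A diminished fifth spans 6 semitones; a perfect fourth spans 5.
The spans differ, so they are not enharmonic equivalents.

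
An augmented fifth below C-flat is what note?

C down a perfect fifth is F, so the target letter is F.
From Cb, an augmented fifth is 8 semitones down: Fbb.

Fbb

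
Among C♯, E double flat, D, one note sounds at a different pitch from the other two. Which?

C#

In 12-tone equal temperament, enharmonic equivalents share a pitch class. C# is pitch class 1; Ebb is pitch class 2; D is pitch class 2.
Ebb and D share pitch class 2, while C# is pitch class 1.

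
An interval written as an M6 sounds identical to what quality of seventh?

diminished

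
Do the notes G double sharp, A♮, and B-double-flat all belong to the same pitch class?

G## is pitch class 9; A is pitch class 9; Bbb is pitch class 9.
All spellings map to pitch class 9, so they are enharmonically equivalent.

Yes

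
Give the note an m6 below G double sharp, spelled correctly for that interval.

B##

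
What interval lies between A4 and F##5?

Counting letters A–B–C–D–E–F gives a sixth.
A→F## = 10 semitones, 1 wider than the major sixth (9), so augmented.

augmented sixth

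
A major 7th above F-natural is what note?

A seventh above F lands on the letter E.
A major seventh spans 11 semitones, so F moves to pitch class 4. On the letter E that is E.

E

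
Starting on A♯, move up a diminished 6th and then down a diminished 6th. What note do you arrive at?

A#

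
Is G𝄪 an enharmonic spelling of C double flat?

No

Two spellings are enharmonically equivalent only if they share a pitch class.
Here G## → 9, Cbb → 10; 9 ≠ 10, so they are not.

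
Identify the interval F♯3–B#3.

augmented fourth

Counting letters F–G–A–B gives a fourth.
F#→B# = 6 semitones, 1 wider than the perfect fourth (5), so augmented.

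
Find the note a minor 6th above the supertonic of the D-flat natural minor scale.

Cb

The supertonic of Db natural minor is Eb.
A minor sixth (8 semitones) above Eb lands on the letter C, giving Cb.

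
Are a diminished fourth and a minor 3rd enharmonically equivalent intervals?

A diminished fourth spans 4 semitones; a minor third spans 3.
The spans differ, so they are not enharmonic equivalents.

No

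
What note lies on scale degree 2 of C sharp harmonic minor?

D#

Degree 2 takes the letter 1 step above C, which is D.
In harmonic minor, degree 2 sits 2 semitones above the tonic. C# + 2 semitones is pitch class 3, spelled on D as D#.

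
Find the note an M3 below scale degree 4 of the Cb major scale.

Dbb

Scale degree 4 of Cb major is Fb.
A major third (4 semitones) below Fb lands on the letter D, giving Dbb.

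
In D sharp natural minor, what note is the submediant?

The D# natural minor scale runs D# E# F# G# A# B C#.
Degree 6 is B.

B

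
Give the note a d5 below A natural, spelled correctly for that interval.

D#

A fifth below A lands on the letter D.
A diminished fifth spans 6 semitones, so A moves to pitch class 3. On the letter D that is D#.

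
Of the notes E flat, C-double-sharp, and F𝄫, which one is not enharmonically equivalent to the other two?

C##

In 12-tone equal temperament, enharmonic equivalents share a pitch class. Eb is pitch class 3; C## is pitch class 2; Fbb is pitch class 3.
Eb and Fbb share pitch class 3, while C## is pitch class 2.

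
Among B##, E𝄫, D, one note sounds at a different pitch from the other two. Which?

In 12-tone equal temperament, enharmonic equivalents share a pitch class. B## is pitch class 1; Ebb is pitch class 2; D is pitch class 2.
Ebb and D share pitch class 2, while B## is pitch class 1.

B##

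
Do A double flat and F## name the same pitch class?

Abb = pitch class 7 and F## = pitch class 7 — the same pitch class, so they are enharmonic equivalents.

Yes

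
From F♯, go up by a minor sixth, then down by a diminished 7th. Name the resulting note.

E#

A minor sixth up from F# is D (letter D, 8 semitones up).
A diminished seventh down from D is E# (letter E, 9 semitones down).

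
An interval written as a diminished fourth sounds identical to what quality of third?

A diminished fourth spans 4 semitones.
A third spanning 4 semitones is major (the major third is 4).

major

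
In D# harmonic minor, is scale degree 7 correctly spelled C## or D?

Each scale degree takes a distinct letter name. Degree 7 of a scale on D must use the letter C.
C## and D are enharmonically the same pitch, but only C## uses the letter C, so it is the correct spelling here.

C##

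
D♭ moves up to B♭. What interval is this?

major sixth

The letter names run D→B, a span of 5 letter steps, so the interval is some kind of sixth.
Db to Bb is 9 semitones. A major sixth is 9, so 9 makes it major.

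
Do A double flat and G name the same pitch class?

Yes

Abb = pitch class 7 and G = pitch class 7 — the same pitch class, so they are enharmonic equivalents.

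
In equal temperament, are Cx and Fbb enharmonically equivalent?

No

Two spellings are enharmonically equivalent only if they share a pitch class.
Here C## → 2, Fbb → 3; 2 ≠ 3, so they are not.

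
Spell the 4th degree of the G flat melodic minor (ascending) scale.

Degree 4 takes the letter 3 steps above G, which is C.
In melodic minor (ascending), degree 4 sits 5 semitones above the tonic. Gb + 5 semitones is pitch class 11, spelled on C as Cb.

Cb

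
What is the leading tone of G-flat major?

Degree 7 takes the letter 6 steps above G, which is F.
In major, degree 7 sits 11 semitones above the tonic. Gb + 11 semitones is pitch class 5, spelled on F as F.

F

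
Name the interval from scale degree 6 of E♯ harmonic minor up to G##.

Scale degree 6 of E# harmonic minor is C#.
C# up to G##: letters C→G make it a fifth; 8 semitones makes it augmented.

augmented fifth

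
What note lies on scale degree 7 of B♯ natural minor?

A#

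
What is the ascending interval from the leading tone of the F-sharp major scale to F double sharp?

major second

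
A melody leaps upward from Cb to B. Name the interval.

The letter names run C→B, a span of 6 letter steps, so the interval is some kind of seventh.
Cb to B is 12 semitones. A major seventh is 11, so 12 makes it augmented.

augmented seventh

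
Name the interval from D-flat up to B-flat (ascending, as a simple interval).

The letter names run D→B, a span of 5 letter steps, so the interval is some kind of sixth.
Db to Bb is 9 semitones. A major sixth is 9, so 9 makes it major.

major sixth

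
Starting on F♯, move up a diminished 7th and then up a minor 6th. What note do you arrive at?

Cb

A diminished seventh up from F# is Eb (letter E, 9 semitones up).
A minor sixth up from Eb is Cb (letter C, 8 semitones up).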